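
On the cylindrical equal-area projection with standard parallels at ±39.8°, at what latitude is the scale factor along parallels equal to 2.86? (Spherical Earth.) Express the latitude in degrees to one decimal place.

74.4°

A cylindrical equal-area projection with standard parallel φ₀ has meridian scale h = cos φ / cos φ₀ and parallel scale k = cos φ₀ / cos φ (so areas are preserved, h·k = 1).
k = cos φ₀ / cos φ = 2.86  ⇒  cos φ = cos 39.8° / 2.86 = 0.2686.
φ = arccos(0.2686) ≈ 74.4°.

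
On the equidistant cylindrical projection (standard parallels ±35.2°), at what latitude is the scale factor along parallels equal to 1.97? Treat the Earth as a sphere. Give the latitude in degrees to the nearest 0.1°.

65.5°

With standard parallel φ₀ = 35.2°, the equirectangular projection gives x = Rλ cos φ₀, y = Rφ, so h = 1 and k = cos 35.2° / cos φ.
k = cos φ₀ / cos φ = 1.97  ⇒  cos φ = cos 35.2° / 1.97 = 0.4148.
φ = arccos(0.4148) ≈ 65.5°.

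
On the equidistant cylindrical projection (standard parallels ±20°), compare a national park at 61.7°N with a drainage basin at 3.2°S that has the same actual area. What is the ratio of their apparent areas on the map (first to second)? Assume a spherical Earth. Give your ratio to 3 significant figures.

2.11

The equidistant cylindrical projection with φ₀ = 20° has h = 1 (meridians true) and k = cos φ₀ / cos φ along parallels.
Areal scale at 61.7°: h·k = 1.000 × 1.982 = 1.982.
Areal scale at 3.2°: h·k = 1.000 × 0.9412 = 0.9412.
Ratio = 1.982/0.9412 ≈ 2.11.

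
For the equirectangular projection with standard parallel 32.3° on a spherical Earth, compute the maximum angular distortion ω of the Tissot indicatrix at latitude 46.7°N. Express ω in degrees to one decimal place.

12.0°

The equidistant cylindrical projection with φ₀ = 32.3° has h = 1 (meridians true) and k = cos φ₀ / cos φ along parallels.
At 46.7°: h = 1.000, k = 1.232; principal scales a = 1.232, b = 1.000.
sin(ω/2) = (a − b)/(a + b) = 0.2325/2.232 = 0.1041, so ω = 2 arcsin(0.1041) ≈ 12.0°.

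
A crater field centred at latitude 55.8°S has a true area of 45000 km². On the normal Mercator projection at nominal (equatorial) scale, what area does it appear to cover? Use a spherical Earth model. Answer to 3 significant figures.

142000 km²

The Mercator projection is conformal; its linear scale factor is the same in every direction and equals sec φ = 1/cos φ.
Areal scale = k² = sec²φ = 1/cos²(55.8°) = 1/0.5621² = 3.165.
Apparent area = 45000 × 3.165 ≈ 142000 km².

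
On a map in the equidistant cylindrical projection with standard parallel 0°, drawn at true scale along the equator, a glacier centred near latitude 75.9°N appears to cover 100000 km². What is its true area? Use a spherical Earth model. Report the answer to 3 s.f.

In the plate carrée (x = Rλ, y = Rφ), meridians are true-scale (h = 1) and parallels are stretched by k = sec φ.
Areal scale = h·k = 1 × sec φ; at 75.9°, h = 1.000, k = 4.105, so h·k = 4.105.
True area = apparent / (areal scale) = 100000 / 4.105 ≈ 24400 km².

24400 km²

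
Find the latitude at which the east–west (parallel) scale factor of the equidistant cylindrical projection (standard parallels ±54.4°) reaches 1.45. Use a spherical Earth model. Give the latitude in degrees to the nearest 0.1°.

With standard parallel φ₀ = 54.4°, the equirectangular projection gives x = Rλ cos φ₀, y = Rφ, so h = 1 and k = cos 54.4° / cos φ.
k = cos φ₀ / cos φ = 1.45  ⇒  cos φ = cos 54.4° / 1.45 = 0.4015.
φ = arccos(0.4015) ≈ 66.3°.

66.3°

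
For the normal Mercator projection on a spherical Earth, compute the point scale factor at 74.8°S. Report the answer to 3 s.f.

The Mercator projection is conformal; its linear scale factor is the same in every direction and equals sec φ = 1/cos φ.
k = 1/cos 74.8° = 1/0.2622 = 3.814.

3.81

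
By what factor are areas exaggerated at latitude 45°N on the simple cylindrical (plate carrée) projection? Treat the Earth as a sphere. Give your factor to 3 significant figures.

For the equirectangular projection with φ₀ = 0 (plate carrée), h = 1 along meridians and k = sec φ along parallels.
Areal scale = h·k = 1 × sec φ; at 45°, h = 1.000, k = 1.414, so h·k = 1.414.

1.41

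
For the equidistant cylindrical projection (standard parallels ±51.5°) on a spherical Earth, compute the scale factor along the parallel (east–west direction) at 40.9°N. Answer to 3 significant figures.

In the equirectangular projection with standard parallel φ₀ = 51.5° (x = Rλ cos φ₀, y = Rφ), meridians are true-scale (h = 1) and the parallel scale is k = cos φ₀ / cos φ.
k = cos 51.5° / cos 40.9° = 0.6225/0.7559 = 0.8236.

0.824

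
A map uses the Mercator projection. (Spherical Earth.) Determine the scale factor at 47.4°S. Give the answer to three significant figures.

1.48

The Mercator projection is conformal; its linear scale factor is the same in every direction and equals sec φ = 1/cos φ.
k = 1/cos 47.4° = 1/0.6769 = 1.477.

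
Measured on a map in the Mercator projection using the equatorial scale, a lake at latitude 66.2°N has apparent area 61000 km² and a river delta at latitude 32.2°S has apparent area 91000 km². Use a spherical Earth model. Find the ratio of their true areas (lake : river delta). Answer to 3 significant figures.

0.152

On Mercator the areal scale is sec²φ, so true area = apparent × cos²φ.
True area of lake: 61000 × cos²(66.2°) = 61000 × 0.1628 = 9934 km².
True area of river delta: 91000 × cos²(32.2°) = 91000 × 0.7160 = 65160 km².
Ratio = 9934 / 65160 ≈ 0.152.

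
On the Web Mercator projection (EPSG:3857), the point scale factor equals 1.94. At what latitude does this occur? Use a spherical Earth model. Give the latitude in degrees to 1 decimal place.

59.0°

Mercator scale is k = sec φ = 1/cos φ.
1/cos φ = 1.94  ⇒  cos φ = 0.5155  ⇒  φ = arccos(0.5155) ≈ 59.0°.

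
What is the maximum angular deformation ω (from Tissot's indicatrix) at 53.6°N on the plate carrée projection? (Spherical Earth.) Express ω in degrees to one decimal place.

29.6°

For the equirectangular projection with φ₀ = 0 (plate carrée), h = 1 along meridians and k = sec φ along parallels.
At 53.6°: h = 1.000, k = 1.685; principal scales a = 1.685, b = 1.000.
sin(ω/2) = (a − b)/(a + b) = 0.6852/2.685 = 0.2552, so ω = 2 arcsin(0.2552) ≈ 29.6°.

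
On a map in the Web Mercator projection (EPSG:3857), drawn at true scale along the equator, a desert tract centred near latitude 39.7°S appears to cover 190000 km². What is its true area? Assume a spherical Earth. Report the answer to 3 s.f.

The Mercator projection is conformal; its linear scale factor is the same in every direction and equals sec φ = 1/cos φ.
Areal scale = k² = sec²φ = 1/cos²(39.7°) = 1/0.7694² = 1.689.
True area = apparent / (areal scale) = 190000 / 1.689 ≈ 112000 km².

112000 km²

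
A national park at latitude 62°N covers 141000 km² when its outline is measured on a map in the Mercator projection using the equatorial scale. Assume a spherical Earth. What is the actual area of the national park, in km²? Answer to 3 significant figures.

Mercator is conformal, so the point scale is isotropic: h = k = sec φ = 1/cos φ.
Areal scale = k² = sec²φ = 1/cos²(62°) = 1/0.4695² = 4.537.
True area = apparent / (areal scale) = 141000 / 4.537 ≈ 31100 km².

31100 km²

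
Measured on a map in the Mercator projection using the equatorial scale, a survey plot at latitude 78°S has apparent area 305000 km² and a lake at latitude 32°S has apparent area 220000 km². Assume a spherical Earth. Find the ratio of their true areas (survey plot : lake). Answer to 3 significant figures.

0.0833

Since Mercator area scale is 1/cos²φ, the true area equals the apparent area multiplied by cos²φ.
True area of survey plot: 305000 × cos²(78°) = 305000 × 0.04323 = 13180 km².
True area of lake: 220000 × cos²(32°) = 220000 × 0.7192 = 158200 km².
Ratio = 13180 / 158200 ≈ 0.0833.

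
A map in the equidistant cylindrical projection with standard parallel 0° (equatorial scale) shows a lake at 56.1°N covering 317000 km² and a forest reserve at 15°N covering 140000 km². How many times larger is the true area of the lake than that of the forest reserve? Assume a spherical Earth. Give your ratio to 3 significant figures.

Plate carrée has h = 1 and k = sec φ, giving areal scale sec φ; true area = (apparent area) · cos φ.
True area of lake: 317000 × cos(56.1°) = 317000 × 0.5577 = 176800 km².
True area of forest reserve: 140000 × cos(15°) = 140000 × 0.9659 = 135200 km².
Ratio = 176800 / 135200 ≈ 1.31.

1.31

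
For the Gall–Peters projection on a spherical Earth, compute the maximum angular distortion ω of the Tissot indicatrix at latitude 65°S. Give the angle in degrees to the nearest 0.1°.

56.5°

The Gall–Peters projection is cylindrical equal-area with φ₀ = 45°. A cylindrical equal-area projection with standard parallel φ₀ has meridian scale h = cos φ / cos φ₀ and parallel scale k = cos φ₀ / cos φ (so areas are preserved, h·k = 1).
At 65°: h = 0.5977, k = 1.673; principal scales a = 1.673, b = 0.5977.
sin(ω/2) = (a − b)/(a + b) = 1.075/2.271 = 0.4736, so ω = 2 arcsin(0.4736) ≈ 56.5°.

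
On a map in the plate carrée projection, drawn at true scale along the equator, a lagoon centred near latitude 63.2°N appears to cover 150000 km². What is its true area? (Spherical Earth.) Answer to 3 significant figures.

In the plate carrée (x = Rλ, y = Rφ), meridians are true-scale (h = 1) and parallels are stretched by k = sec φ.
Areal scale = h·k = 1 × sec φ; at 63.2°, h = 1.000, k = 2.218, so h·k = 2.218.
True area = apparent / (areal scale) = 150000 / 2.218 ≈ 67600 km².

67600 km²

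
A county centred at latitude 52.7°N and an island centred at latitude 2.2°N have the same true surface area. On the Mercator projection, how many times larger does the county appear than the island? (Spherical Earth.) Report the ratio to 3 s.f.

Mercator areal scale is sec²φ.
At 52.7°: sec²(52.7°) = 1/0.6060² = 2.723.
At 2.2°: sec²(2.2°) = 1/0.9993² = 1.001.
Ratio = 2.723/1.001 = cos²(2.2°)/cos²(52.7°) ≈ 2.72.

2.72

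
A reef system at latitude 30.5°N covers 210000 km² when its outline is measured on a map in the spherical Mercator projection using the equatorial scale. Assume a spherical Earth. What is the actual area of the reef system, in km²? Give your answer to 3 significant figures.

156000 km²

For Mercator, h = k = sec φ (a conformal cylindrical projection has a single point scale, 1/cos φ).
Areal scale = k² = sec²φ = 1/cos²(30.5°) = 1/0.8616² = 1.347.
True area = apparent / (areal scale) = 210000 / 1.347 ≈ 156000 km².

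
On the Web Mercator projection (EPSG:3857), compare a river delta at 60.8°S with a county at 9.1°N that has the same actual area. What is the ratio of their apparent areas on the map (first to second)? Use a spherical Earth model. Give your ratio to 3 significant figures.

Mercator areal scale is sec²φ.
At 60.8°: sec²(60.8°) = 1/0.4879² = 4.202.
At 9.1°: sec²(9.1°) = 1/0.9874² = 1.026.
Ratio = 4.202/1.026 = cos²(9.1°)/cos²(60.8°) ≈ 4.10.

4.10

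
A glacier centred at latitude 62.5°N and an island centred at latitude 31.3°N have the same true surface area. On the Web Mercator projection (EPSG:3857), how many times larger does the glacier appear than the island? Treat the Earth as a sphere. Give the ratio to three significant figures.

3.42

Mercator areal scale is sec²φ.
At 62.5°: sec²(62.5°) = 1/0.4617² = 4.690.
At 31.3°: sec²(31.3°) = 1/0.8545² = 1.370.
Ratio = 4.690/1.370 = cos²(31.3°)/cos²(62.5°) ≈ 3.42.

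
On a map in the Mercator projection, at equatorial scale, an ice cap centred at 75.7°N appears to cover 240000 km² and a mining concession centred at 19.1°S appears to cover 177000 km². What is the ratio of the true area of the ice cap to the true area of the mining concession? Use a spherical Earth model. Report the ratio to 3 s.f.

On Mercator the areal scale is sec²φ, so true area = apparent × cos²φ.
True area of ice cap: 240000 × cos²(75.7°) = 240000 × 0.06101 = 14640 km².
True area of mining concession: 177000 × cos²(19.1°) = 177000 × 0.8929 = 158000 km².
Ratio = 14640 / 158000 ≈ 0.0926.

0.0926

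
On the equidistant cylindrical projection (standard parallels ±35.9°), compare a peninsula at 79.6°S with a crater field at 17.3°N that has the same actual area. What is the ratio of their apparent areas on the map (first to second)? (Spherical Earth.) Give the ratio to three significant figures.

The equidistant cylindrical projection with φ₀ = 35.9° has h = 1 (meridians true) and k = cos φ₀ / cos φ along parallels.
Areal scale at 79.6°: h·k = 1.000 × 4.487 = 4.487.
Areal scale at 17.3°: h·k = 1.000 × 0.8484 = 0.8484.
Ratio = 4.487/0.8484 ≈ 5.29.

5.29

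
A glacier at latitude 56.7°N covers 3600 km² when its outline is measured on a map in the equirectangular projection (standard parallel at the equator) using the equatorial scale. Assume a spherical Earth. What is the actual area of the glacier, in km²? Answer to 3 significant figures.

1980 km²

In the plate carrée (x = Rλ, y = Rφ), meridians are true-scale (h = 1) and parallels are stretched by k = sec φ.
Areal scale = h·k = 1 × sec φ; at 56.7°, h = 1.000, k = 1.821, so h·k = 1.821.
True area = apparent / (areal scale) = 3600 / 1.821 ≈ 1980 km².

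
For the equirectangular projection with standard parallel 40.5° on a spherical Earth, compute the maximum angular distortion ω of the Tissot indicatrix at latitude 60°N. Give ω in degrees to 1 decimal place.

23.8°

With standard parallel φ₀ = 40.5°, the equirectangular projection gives x = Rλ cos φ₀, y = Rφ, so h = 1 and k = cos 40.5° / cos φ.
At 60°: h = 1.000, k = 1.521; principal scales a = 1.521, b = 1.000.
sin(ω/2) = (a − b)/(a + b) = 0.5208/2.521 = 0.2066, so ω = 2 arcsin(0.2066) ≈ 23.8°.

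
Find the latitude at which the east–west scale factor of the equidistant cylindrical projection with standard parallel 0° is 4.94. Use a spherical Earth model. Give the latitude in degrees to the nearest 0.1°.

78.3°

Plate carrée: h = 1, k = sec φ along parallels.
sec φ = 4.94  ⇒  cos φ = 0.2024  ⇒  φ ≈ 78.3°.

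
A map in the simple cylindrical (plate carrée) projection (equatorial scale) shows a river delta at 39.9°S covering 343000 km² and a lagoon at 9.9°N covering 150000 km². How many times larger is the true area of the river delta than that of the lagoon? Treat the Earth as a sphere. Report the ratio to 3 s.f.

Plate carrée has h = 1 and k = sec φ, giving areal scale sec φ; true area = (apparent area) · cos φ.
True area of river delta: 343000 × cos(39.9°) = 343000 × 0.7672 = 263100 km².
True area of lagoon: 150000 × cos(9.9°) = 150000 × 0.9851 = 147800 km².
Ratio = 263100 / 147800 ≈ 1.78.

1.78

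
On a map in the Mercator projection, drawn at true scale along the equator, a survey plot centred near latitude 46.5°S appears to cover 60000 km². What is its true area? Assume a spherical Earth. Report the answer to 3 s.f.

For Mercator, h = k = sec φ (a conformal cylindrical projection has a single point scale, 1/cos φ).
Areal scale = k² = sec²φ = 1/cos²(46.5°) = 1/0.6884² = 2.110.
True area = apparent / (areal scale) = 60000 / 2.110 ≈ 28400 km².

28400 km²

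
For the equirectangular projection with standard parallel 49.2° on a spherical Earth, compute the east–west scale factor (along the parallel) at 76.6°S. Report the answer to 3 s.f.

2.82

In the equirectangular projection with standard parallel φ₀ = 49.2° (x = Rλ cos φ₀, y = Rφ), meridians are true-scale (h = 1) and the parallel scale is k = cos φ₀ / cos φ.
k = cos 49.2° / cos 76.6° = 0.6534/0.2317 = 2.820.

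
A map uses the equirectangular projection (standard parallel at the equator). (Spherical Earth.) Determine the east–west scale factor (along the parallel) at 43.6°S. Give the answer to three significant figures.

1.38

In the plate carrée (x = Rλ, y = Rφ), meridians are true-scale (h = 1) and parallels are stretched by k = sec φ.
k = 1/cos 43.6° = 1/0.7242 = 1.381.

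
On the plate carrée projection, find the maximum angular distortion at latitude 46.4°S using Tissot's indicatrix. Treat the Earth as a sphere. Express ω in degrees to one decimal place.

For the equirectangular projection with φ₀ = 0 (plate carrée), h = 1 along meridians and k = sec φ along parallels.
At 46.4°: h = 1.000, k = 1.450; principal scales a = 1.450, b = 1.000.
sin(ω/2) = (a − b)/(a + b) = 0.4501/2.450 = 0.1837, so ω = 2 arcsin(0.1837) ≈ 21.2°.

21.2°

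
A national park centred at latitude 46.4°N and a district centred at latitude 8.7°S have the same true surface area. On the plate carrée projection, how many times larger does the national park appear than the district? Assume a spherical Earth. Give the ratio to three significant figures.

In the plate carrée (x = Rλ, y = Rφ), meridians are true-scale (h = 1) and parallels are stretched by k = sec φ.
Areal scale at 46.4°: h·k = 1.000 × 1.450 = 1.450.
Areal scale at 8.7°: h·k = 1.000 × 1.012 = 1.012.
Ratio = 1.450/1.012 ≈ 1.43.

1.43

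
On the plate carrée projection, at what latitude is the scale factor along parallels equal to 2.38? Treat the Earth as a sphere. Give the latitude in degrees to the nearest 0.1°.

65.2°

Plate carrée: h = 1, k = sec φ along parallels.
sec φ = 2.38  ⇒  cos φ = 0.4202  ⇒  φ ≈ 65.2°.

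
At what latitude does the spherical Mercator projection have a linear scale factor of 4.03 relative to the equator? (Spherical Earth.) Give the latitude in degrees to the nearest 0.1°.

75.6°

Mercator scale is k = sec φ = 1/cos φ.
1/cos φ = 4.03  ⇒  cos φ = 0.2481  ⇒  φ = arccos(0.2481) ≈ 75.6°.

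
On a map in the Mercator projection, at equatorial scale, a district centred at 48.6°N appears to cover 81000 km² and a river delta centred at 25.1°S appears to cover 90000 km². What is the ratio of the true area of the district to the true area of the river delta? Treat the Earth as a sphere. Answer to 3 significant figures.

0.480

On Mercator the areal scale is sec²φ, so true area = apparent × cos²φ.
True area of district: 81000 × cos²(48.6°) = 81000 × 0.4373 = 35420 km².
True area of river delta: 90000 × cos²(25.1°) = 90000 × 0.8201 = 73800 km².
Ratio = 35420 / 73800 ≈ 0.480.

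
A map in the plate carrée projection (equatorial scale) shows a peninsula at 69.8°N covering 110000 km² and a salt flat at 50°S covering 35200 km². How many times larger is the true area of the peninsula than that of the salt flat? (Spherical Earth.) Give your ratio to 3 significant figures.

1.68

On the plate carrée, areal scale = h·k = 1 × sec φ, so true area = apparent × cos φ.
True area of peninsula: 110000 × cos(69.8°) = 110000 × 0.3453 = 37980 km².
True area of salt flat: 35200 × cos(50°) = 35200 × 0.6428 = 22630 km².
Ratio = 37980 / 22630 ≈ 1.68.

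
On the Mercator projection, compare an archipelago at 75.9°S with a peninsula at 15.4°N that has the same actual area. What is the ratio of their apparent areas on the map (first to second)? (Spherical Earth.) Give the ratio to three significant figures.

Mercator areal scale is sec²φ.
At 75.9°: sec²(75.9°) = 1/0.2436² = 16.85.
At 15.4°: sec²(15.4°) = 1/0.9641² = 1.076.
Ratio = 16.85/1.076 = cos²(15.4°)/cos²(75.9°) ≈ 15.7.

15.7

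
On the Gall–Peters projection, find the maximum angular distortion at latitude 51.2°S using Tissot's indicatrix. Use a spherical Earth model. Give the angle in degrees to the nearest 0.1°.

Gall–Peters is a cylindrical equal-area projection with standard parallels at ±45°. Cylindrical equal-area (φ₀ = 45°): h = cos φ / cos 45° along meridians, k = cos 45° / cos φ along parallels; h·k = 1.
At 51.2°: h = 0.8862, k = 1.128; principal scales a = 1.128, b = 0.8862.
sin(ω/2) = (a − b)/(a + b) = 0.2423/2.015 = 0.1203, so ω = 2 arcsin(0.1203) ≈ 13.8°.

13.8°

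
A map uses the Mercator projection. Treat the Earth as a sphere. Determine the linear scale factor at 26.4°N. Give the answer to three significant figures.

Mercator is conformal, so the point scale is isotropic: h = k = sec φ = 1/cos φ.
k = 1/cos 26.4° = 1/0.8957 = 1.116.

1.12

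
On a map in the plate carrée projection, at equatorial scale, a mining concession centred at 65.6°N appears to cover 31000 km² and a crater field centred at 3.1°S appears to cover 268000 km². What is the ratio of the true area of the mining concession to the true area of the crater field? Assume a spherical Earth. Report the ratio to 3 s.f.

On the plate carrée, areal scale = h·k = 1 × sec φ, so true area = apparent × cos φ.
True area of mining concession: 31000 × cos(65.6°) = 31000 × 0.4131 = 12810 km².
True area of crater field: 268000 × cos(3.1°) = 268000 × 0.9985 = 267600 km².
Ratio = 12810 / 267600 ≈ 0.0479.

0.0479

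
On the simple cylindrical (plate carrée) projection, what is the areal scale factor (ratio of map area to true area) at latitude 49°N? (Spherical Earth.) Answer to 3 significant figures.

1.52

For the equirectangular projection with φ₀ = 0 (plate carrée), h = 1 along meridians and k = sec φ along parallels.
Areal scale = h·k = 1 × sec φ; at 49°, h = 1.000, k = 1.524, so h·k = 1.524.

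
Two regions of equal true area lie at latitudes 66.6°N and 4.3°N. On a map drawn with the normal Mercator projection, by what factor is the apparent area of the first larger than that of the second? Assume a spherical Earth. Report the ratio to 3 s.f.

6.30

Mercator is conformal with k = sec φ, so areal scale = k² = sec²φ.
At 66.6°: sec²(66.6°) = 1/0.3971² = 6.340.
At 4.3°: sec²(4.3°) = 1/0.9972² = 1.006.
Ratio = 6.340/1.006 = cos²(4.3°)/cos²(66.6°) ≈ 6.30.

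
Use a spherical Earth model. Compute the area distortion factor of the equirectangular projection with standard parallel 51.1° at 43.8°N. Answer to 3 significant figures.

In the equirectangular projection with standard parallel φ₀ = 51.1° (x = Rλ cos φ₀, y = Rφ), meridians are true-scale (h = 1) and the parallel scale is k = cos φ₀ / cos φ.
Areal scale = h·k = 1 × cos φ₀ / cos φ; at 43.8°, h = 1.000, k = 0.8700, so h·k = 0.8700.

0.870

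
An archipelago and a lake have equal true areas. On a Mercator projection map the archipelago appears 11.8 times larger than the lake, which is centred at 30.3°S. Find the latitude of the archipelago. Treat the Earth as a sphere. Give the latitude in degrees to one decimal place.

75.4°

For equal true areas on Mercator, apparent areas scale as sec²φ, so the ratio is cos²φ₂ / cos²φ₁.
cos²φ₂ / cos²φ₁ = 11.8  ⇒  cos φ₁ = cos 30.3° / √11.8 = 0.8634/3.435 = 0.2513.
φ₁ = arccos(0.2513) ≈ 75.4°.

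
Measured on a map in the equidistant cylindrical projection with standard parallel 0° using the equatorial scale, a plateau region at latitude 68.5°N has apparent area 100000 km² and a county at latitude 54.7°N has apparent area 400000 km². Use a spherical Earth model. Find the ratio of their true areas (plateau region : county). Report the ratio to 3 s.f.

0.159

Plate carrée has h = 1 and k = sec φ, giving areal scale sec φ; true area = (apparent area) · cos φ.
True area of plateau region: 100000 × cos(68.5°) = 100000 × 0.3665 = 36650 km².
True area of county: 400000 × cos(54.7°) = 400000 × 0.5779 = 231100 km².
Ratio = 36650 / 231100 ≈ 0.159.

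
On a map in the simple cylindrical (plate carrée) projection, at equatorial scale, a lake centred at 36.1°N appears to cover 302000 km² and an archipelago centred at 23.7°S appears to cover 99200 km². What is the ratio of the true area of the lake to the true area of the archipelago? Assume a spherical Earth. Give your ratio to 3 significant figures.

Plate carrée has h = 1 and k = sec φ, giving areal scale sec φ; true area = (apparent area) · cos φ.
True area of lake: 302000 × cos(36.1°) = 302000 × 0.8080 = 244000 km².
True area of archipelago: 99200 × cos(23.7°) = 99200 × 0.9157 = 90830 km².
Ratio = 244000 / 90830 ≈ 2.69.

2.69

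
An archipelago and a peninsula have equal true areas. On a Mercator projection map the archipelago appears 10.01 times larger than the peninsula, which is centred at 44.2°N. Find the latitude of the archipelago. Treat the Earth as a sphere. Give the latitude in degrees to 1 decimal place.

On Mercator, (apparent₁)/(apparent₂) = sec²φ₁ / sec²φ₂ when true areas are equal.
cos²φ₂ / cos²φ₁ = 10.01  ⇒  cos φ₁ = cos 44.2° / √10.01 = 0.7169/3.164 = 0.2266.
φ₁ = arccos(0.2266) ≈ 76.9°.

76.9°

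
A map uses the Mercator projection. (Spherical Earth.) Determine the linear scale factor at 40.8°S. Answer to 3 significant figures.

1.32

The Mercator projection is conformal; its linear scale factor is the same in every direction and equals sec φ = 1/cos φ.
k = 1/cos 40.8° = 1/0.7570 = 1.321.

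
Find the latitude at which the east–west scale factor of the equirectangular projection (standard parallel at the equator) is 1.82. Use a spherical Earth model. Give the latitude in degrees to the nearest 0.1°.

Plate carrée: h = 1, k = sec φ along parallels.
sec φ = 1.82  ⇒  cos φ = 0.5495  ⇒  φ ≈ 56.7°.

56.7°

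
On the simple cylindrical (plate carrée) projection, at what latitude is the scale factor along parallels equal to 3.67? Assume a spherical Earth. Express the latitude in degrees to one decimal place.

74.2°

Plate carrée: h = 1, k = sec φ along parallels.
sec φ = 3.67  ⇒  cos φ = 0.2725  ⇒  φ ≈ 74.2°.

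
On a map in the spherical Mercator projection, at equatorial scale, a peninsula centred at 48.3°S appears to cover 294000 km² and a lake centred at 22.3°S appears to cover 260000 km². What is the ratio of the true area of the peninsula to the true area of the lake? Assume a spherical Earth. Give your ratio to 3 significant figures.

0.585

On Mercator the areal scale is sec²φ, so true area = apparent × cos²φ.
True area of peninsula: 294000 × cos²(48.3°) = 294000 × 0.4425 = 130100 km².
True area of lake: 260000 × cos²(22.3°) = 260000 × 0.8560 = 222600 km².
Ratio = 130100 / 222600 ≈ 0.585.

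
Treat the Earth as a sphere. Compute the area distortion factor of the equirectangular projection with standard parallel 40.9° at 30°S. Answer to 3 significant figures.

0.873

With standard parallel φ₀ = 40.9°, the equirectangular projection gives x = Rλ cos φ₀, y = Rφ, so h = 1 and k = cos 40.9° / cos φ.
Areal scale = h·k = 1 × cos φ₀ / cos φ; at 30°, h = 1.000, k = 0.8728, so h·k = 0.8728.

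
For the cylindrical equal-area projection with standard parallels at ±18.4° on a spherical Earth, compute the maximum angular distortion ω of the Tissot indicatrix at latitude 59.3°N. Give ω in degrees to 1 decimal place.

A cylindrical equal-area projection with standard parallel φ₀ has meridian scale h = cos φ / cos φ₀ and parallel scale k = cos φ₀ / cos φ (so areas are preserved, h·k = 1).
At 59.3°: h = 0.5381, k = 1.859; principal scales a = 1.859, b = 0.5381.
sin(ω/2) = (a − b)/(a + b) = 1.321/2.397 = 0.5510, so ω = 2 arcsin(0.5510) ≈ 66.9°.

66.9°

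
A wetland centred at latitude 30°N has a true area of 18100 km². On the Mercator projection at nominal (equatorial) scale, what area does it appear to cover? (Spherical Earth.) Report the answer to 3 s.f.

Mercator is conformal, so the point scale is isotropic: h = k = sec φ = 1/cos φ.
Areal scale = k² = sec²φ = 1/cos²(30°) = 1/0.8660² = 1.333.
Apparent area = 18100 × 1.333 ≈ 24100 km².

24100 km²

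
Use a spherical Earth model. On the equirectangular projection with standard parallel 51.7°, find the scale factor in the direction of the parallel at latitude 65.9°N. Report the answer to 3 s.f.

In the equirectangular projection with standard parallel φ₀ = 51.7° (x = Rλ cos φ₀, y = Rφ), meridians are true-scale (h = 1) and the parallel scale is k = cos φ₀ / cos φ.
k = cos 51.7° / cos 65.9° = 0.6198/0.4083 = 1.518.

1.52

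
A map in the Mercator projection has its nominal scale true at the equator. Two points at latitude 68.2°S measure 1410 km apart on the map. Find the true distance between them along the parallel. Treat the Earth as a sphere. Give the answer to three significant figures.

Mercator is conformal, so the point scale is isotropic: h = k = sec φ = 1/cos φ.
Along the parallel at 68.2°, map distances are exaggerated by k = sec 68.2° = 2.693.
True distance = 1410 / 2.693 = 1410 × cos 68.2° ≈ 524 km.

524 km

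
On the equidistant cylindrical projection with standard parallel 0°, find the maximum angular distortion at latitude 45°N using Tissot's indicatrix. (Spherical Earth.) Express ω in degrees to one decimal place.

For the equirectangular projection with φ₀ = 0 (plate carrée), h = 1 along meridians and k = sec φ along parallels.
At 45°: h = 1.000, k = 1.414; principal scales a = 1.414, b = 1.000.
sin(ω/2) = (a − b)/(a + b) = 0.4142/2.414 = 0.1716, so ω = 2 arcsin(0.1716) ≈ 19.8°.

19.8°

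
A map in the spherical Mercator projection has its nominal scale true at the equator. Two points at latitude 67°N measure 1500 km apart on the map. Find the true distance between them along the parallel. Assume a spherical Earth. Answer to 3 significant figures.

586 km

Mercator is conformal, so the point scale is isotropic: h = k = sec φ = 1/cos φ.
Along the parallel at 67°, map distances are exaggerated by k = sec 67° = 2.559.
True distance = 1500 / 2.559 = 1500 × cos 67° ≈ 586 km.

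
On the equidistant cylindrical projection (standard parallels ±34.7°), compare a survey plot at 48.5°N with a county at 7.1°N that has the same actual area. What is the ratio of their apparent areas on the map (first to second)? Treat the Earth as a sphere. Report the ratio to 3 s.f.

1.50

In the equirectangular projection with standard parallel φ₀ = 34.7° (x = Rλ cos φ₀, y = Rφ), meridians are true-scale (h = 1) and the parallel scale is k = cos φ₀ / cos φ.
Areal scale at 48.5°: h·k = 1.000 × 1.241 = 1.241.
Areal scale at 7.1°: h·k = 1.000 × 0.8285 = 0.8285.
Ratio = 1.241/0.8285 ≈ 1.50.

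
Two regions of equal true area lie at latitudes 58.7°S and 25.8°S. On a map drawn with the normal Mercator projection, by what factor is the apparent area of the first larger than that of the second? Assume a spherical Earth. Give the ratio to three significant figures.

3.00

Mercator areal scale is sec²φ.
At 58.7°: sec²(58.7°) = 1/0.5195² = 3.705.
At 25.8°: sec²(25.8°) = 1/0.9003² = 1.234.
Ratio = 3.705/1.234 = cos²(25.8°)/cos²(58.7°) ≈ 3.00.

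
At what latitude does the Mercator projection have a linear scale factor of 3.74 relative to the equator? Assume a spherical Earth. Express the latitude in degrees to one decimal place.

Mercator scale is k = sec φ = 1/cos φ.
1/cos φ = 3.74  ⇒  cos φ = 0.2674  ⇒  φ = arccos(0.2674) ≈ 74.5°.

74.5°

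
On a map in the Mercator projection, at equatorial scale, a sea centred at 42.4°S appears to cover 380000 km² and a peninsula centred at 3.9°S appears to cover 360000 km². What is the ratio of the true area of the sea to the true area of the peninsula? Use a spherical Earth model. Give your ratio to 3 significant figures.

Since Mercator area scale is 1/cos²φ, the true area equals the apparent area multiplied by cos²φ.
True area of sea: 380000 × cos²(42.4°) = 380000 × 0.5453 = 207200 km².
True area of peninsula: 360000 × cos²(3.9°) = 360000 × 0.9954 = 358300 km².
Ratio = 207200 / 358300 ≈ 0.578.

0.578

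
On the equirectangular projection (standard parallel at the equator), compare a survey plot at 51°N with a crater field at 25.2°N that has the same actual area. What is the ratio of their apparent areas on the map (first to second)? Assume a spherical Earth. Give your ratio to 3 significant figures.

1.44

In the plate carrée (x = Rλ, y = Rφ), meridians are true-scale (h = 1) and parallels are stretched by k = sec φ.
Areal scale at 51°: h·k = 1.000 × 1.589 = 1.589.
Areal scale at 25.2°: h·k = 1.000 × 1.105 = 1.105.
Ratio = 1.589/1.105 ≈ 1.44.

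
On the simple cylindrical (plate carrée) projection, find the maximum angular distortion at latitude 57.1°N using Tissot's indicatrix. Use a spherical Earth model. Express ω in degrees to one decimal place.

In the plate carrée (x = Rλ, y = Rφ), meridians are true-scale (h = 1) and parallels are stretched by k = sec φ.
At 57.1°: h = 1.000, k = 1.841; principal scales a = 1.841, b = 1.000.
sin(ω/2) = (a − b)/(a + b) = 0.8410/2.841 = 0.2960, so ω = 2 arcsin(0.2960) ≈ 34.4°.

34.4°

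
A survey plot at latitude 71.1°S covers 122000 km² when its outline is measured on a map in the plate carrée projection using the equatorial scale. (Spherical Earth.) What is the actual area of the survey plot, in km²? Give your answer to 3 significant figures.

For the equirectangular projection with φ₀ = 0 (plate carrée), h = 1 along meridians and k = sec φ along parallels.
Areal scale = h·k = 1 × sec φ; at 71.1°, h = 1.000, k = 3.087, so h·k = 3.087.
True area = apparent / (areal scale) = 122000 / 3.087 ≈ 39500 km².

39500 km²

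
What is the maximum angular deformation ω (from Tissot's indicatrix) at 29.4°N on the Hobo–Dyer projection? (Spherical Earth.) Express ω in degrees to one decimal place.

10.7°

Hobo–Dyer is a cylindrical equal-area projection with standard parallels at ±37.5°. For cylindrical equal-area with standard parallel φ₀, h = cos φ / cos φ₀ and k = cos φ₀ / cos φ, so h·k = 1.
At 29.4°: h = 1.098, k = 0.9106; principal scales a = 1.098, b = 0.9106.
sin(ω/2) = (a − b)/(a + b) = 0.1875/2.009 = 0.09335, so ω = 2 arcsin(0.09335) ≈ 10.7°.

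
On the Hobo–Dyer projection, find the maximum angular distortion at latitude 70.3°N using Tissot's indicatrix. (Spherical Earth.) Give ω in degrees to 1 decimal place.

Hobo–Dyer is a cylindrical equal-area projection with standard parallels at ±37.5°. Cylindrical equal-area (φ₀ = 37.5°): h = cos φ / cos 37.5° along meridians, k = cos 37.5° / cos φ along parallels; h·k = 1.
At 70.3°: h = 0.4249, k = 2.353; principal scales a = 2.353, b = 0.4249.
sin(ω/2) = (a − b)/(a + b) = 1.929/2.778 = 0.6941, so ω = 2 arcsin(0.6941) ≈ 87.9°.

87.9°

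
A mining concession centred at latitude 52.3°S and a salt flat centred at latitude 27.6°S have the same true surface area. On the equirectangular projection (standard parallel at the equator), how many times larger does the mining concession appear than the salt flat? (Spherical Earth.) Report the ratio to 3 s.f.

1.45

In the plate carrée (x = Rλ, y = Rφ), meridians are true-scale (h = 1) and parallels are stretched by k = sec φ.
Areal scale at 52.3°: h·k = 1.000 × 1.635 = 1.635.
Areal scale at 27.6°: h·k = 1.000 × 1.128 = 1.128.
Ratio = 1.635/1.128 ≈ 1.45.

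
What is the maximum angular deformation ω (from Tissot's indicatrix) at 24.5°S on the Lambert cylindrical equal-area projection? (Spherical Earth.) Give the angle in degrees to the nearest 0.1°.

10.8°

The Lambert cylindrical equal-area projection is the cylindrical equal-area projection with its standard parallel at the equator (φ₀ = 0). For cylindrical equal-area with standard parallel φ₀, h = cos φ / cos φ₀ and k = cos φ₀ / cos φ, so h·k = 1.
At 24.5°: h = 0.9100, k = 1.099; principal scales a = 1.099, b = 0.9100.
sin(ω/2) = (a − b)/(a + b) = 0.1890/2.009 = 0.09407, so ω = 2 arcsin(0.09407) ≈ 10.8°.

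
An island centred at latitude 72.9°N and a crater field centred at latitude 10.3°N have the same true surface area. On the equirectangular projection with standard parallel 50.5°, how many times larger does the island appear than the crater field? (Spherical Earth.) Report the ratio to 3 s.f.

3.35

With standard parallel φ₀ = 50.5°, the equirectangular projection gives x = Rλ cos φ₀, y = Rφ, so h = 1 and k = cos 50.5° / cos φ.
Areal scale at 72.9°: h·k = 1.000 × 2.163 = 2.163.
Areal scale at 10.3°: h·k = 1.000 × 0.6465 = 0.6465.
Ratio = 2.163/0.6465 ≈ 3.35.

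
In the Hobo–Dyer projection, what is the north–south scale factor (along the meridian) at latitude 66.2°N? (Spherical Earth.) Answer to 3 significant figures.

0.509

Hobo–Dyer is a cylindrical equal-area projection with standard parallels at ±37.5°. A cylindrical equal-area projection with standard parallel φ₀ has meridian scale h = cos φ / cos φ₀ and parallel scale k = cos φ₀ / cos φ (so areas are preserved, h·k = 1).
h = cos 66.2° / cos 37.5° = 0.4035/0.7934 = 0.5087.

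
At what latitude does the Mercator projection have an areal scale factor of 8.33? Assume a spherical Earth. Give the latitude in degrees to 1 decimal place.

69.7°

Mercator areal scale is sec²φ.
sec²φ = 8.33  ⇒  cos²φ = 0.1200  ⇒  cos φ = 0.3465.
φ = arccos(0.3465) ≈ 69.7°.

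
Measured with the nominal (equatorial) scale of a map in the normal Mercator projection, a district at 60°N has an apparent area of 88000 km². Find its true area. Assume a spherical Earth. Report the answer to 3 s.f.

22000 km²

The Mercator projection is conformal; its linear scale factor is the same in every direction and equals sec φ = 1/cos φ.
Areal scale = k² = sec²φ = 1/cos²(60°) = 1/0.5000² = 4.000.
True area = apparent / (areal scale) = 88000 / 4.000 ≈ 22000 km².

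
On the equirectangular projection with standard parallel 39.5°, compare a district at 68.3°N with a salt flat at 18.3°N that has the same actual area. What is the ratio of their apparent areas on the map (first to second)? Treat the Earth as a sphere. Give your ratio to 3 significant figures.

With standard parallel φ₀ = 39.5°, the equirectangular projection gives x = Rλ cos φ₀, y = Rφ, so h = 1 and k = cos 39.5° / cos φ.
Areal scale at 68.3°: h·k = 1.000 × 2.087 = 2.087.
Areal scale at 18.3°: h·k = 1.000 × 0.8127 = 0.8127.
Ratio = 2.087/0.8127 ≈ 2.57.

2.57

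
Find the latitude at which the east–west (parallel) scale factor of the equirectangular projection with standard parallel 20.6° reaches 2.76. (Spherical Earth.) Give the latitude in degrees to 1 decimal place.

The equidistant cylindrical projection with φ₀ = 20.6° has h = 1 (meridians true) and k = cos φ₀ / cos φ along parallels.
k = cos φ₀ / cos φ = 2.76  ⇒  cos φ = cos 20.6° / 2.76 = 0.3392.
φ = arccos(0.3392) ≈ 70.2°.

70.2°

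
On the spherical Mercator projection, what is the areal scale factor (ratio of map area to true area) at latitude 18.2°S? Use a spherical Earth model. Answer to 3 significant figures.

1.11

For Mercator, h = k = sec φ (a conformal cylindrical projection has a single point scale, 1/cos φ).
Areal scale = k² = sec²φ = 1/cos²(18.2°) = 1/0.9500² = 1.108.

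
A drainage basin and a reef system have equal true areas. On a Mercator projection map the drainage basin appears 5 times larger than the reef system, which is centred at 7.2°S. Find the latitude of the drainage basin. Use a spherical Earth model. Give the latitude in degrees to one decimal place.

Mercator areal scale is sec²φ, so apparent-area ratio = sec²φ₁ / sec²φ₂ = cos²φ₂ / cos²φ₁.
cos²φ₂ / cos²φ₁ = 5  ⇒  cos φ₁ = cos 7.2° / √5 = 0.9921/2.236 = 0.4437.
φ₁ = arccos(0.4437) ≈ 63.7°.

63.7°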